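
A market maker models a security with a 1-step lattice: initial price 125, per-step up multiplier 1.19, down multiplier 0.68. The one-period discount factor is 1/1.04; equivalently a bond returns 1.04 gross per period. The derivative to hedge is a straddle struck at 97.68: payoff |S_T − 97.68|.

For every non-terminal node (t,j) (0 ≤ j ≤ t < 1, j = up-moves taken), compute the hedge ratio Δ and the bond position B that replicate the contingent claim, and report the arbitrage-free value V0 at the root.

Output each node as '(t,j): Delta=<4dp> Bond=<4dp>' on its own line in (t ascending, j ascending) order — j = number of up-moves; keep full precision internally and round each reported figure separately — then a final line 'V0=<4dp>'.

(0,0): Delta=0.6022 Bond=-37.0256
V0=38.2489

No-arbitrage ⇒ martingale measure with p* = (R−d)/(u−d) = 0.7059.
Payoff layer (t=1): V(1,0)=12.6800, V(1,1)=51.0700
Node (0,0) S=125.0000: V=(p*·51.0700+(1−p*)·12.6800)/1.04=38.2489; Δ=(51.0700−12.6800)/(148.7500−85.0000)=0.6022; B=V−Δ·S=-37.0256
Root portfolio cost Δ·125+B reproduces V0=38.2489.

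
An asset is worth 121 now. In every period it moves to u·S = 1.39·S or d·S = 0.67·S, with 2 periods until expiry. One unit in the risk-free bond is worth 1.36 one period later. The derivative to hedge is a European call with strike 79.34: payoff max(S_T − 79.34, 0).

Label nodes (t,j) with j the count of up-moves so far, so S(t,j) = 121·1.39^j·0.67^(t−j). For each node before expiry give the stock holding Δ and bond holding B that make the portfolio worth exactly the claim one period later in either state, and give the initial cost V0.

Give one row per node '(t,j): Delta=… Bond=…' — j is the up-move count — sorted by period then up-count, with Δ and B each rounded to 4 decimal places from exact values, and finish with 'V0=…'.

No-arbitrage ⇒ martingale measure with p* = (R−d)/(u−d) = 0.9583.
Terminal payoffs: V(2,0)=0.0000, V(2,1)=33.3473, V(2,2)=154.4441
(1,0): S=81.0700. Δ = (V_up−V_dn)/(S_up−S_dn) = (33.3473−0.0000)/(112.6873−54.3169) = 0.5713. V = [p*·33.3473 + (1−p*)·0.0000]/1.36 = 23.4984. B = V − Δ·S = -22.8173.
(1,1): S=168.1900. Δ = (V_up−V_dn)/(S_up−S_dn) = (154.4441−33.3473)/(233.7841−112.6873) = 1.0000. V = [p*·154.4441 + (1−p*)·33.3473]/1.36 = 109.8518. B = V − Δ·S = -58.3382.
(0,0): S=121.0000. Δ = (V_up−V_dn)/(S_up−S_dn) = (109.8518−23.4984)/(168.1900−81.0700) = 0.9912. V = [p*·109.8518 + (1−p*)·23.4984]/1.36 = 78.1277. B = V − Δ·S = -41.8075.
Root portfolio cost Δ·121+B reproduces V0=78.1277.

(0,0): Delta=0.9912 Bond=-41.8075
(1,0): Delta=0.5713 Bond=-22.8173
(1,1): Delta=1.0000 Bond=-58.3382
V0=78.1277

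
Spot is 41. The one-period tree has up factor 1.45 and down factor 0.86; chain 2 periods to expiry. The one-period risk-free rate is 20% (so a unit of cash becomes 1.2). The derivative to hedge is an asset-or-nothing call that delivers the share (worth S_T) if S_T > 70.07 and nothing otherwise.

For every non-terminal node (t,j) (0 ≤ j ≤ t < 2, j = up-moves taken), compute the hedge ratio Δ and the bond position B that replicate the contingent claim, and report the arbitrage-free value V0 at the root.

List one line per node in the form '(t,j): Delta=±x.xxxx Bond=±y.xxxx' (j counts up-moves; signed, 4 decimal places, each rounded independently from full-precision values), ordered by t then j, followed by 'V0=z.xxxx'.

The replicating-portfolio and risk-neutral prices coincide; use p* = (1.2−0.86)/(1.45−0.86) = 0.5763 for the latter.
Payoff layer (t=2): V(2,0)=0.0000, V(2,1)=0.0000, V(2,2)=86.2025
Node (1,0) S=35.2600: V=(p*·0.0000+(1−p*)·0.0000)/1.2=0.0000; Δ=(0.0000−0.0000)/(51.1270−30.3236)=0.0000; B=V−Δ·S=0.0000
Node (1,1) S=59.4500: V=(p*·86.2025+(1−p*)·0.0000)/1.2=41.3967; Δ=(86.2025−0.0000)/(86.2025−51.1270)=2.4576; B=V−Δ·S=-104.7093
Node (0,0) S=41.0000: V=(p*·41.3967+(1−p*)·0.0000)/1.2=19.8798; Δ=(41.3967−0.0000)/(59.4500−35.2600)=1.7113; B=V−Δ·S=-50.2841
Check: Δ(0,0)·S0 + B(0,0) = 19.8798 = V0.

(0,0): Delta=1.7113 Bond=-50.2841
(1,0): Delta=0.0000 Bond=0.0000
(1,1): Delta=2.4576 Bond=-104.7093
V0=19.8798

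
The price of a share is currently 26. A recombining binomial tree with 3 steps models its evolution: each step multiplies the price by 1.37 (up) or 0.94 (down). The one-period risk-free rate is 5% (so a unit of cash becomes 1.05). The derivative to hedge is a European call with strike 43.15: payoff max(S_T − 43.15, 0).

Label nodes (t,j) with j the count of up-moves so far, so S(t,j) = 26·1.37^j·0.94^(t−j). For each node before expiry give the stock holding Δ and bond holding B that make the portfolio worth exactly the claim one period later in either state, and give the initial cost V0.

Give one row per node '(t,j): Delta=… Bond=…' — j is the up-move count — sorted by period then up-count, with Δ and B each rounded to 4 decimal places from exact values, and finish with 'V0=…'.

(0,0): Delta=0.1955 Bond=-4.3960
(1,0): Delta=0.0631 Bond=-1.3804
(1,1): Delta=0.4597 Bond=-14.0278
(2,0): Delta=0.0000 Bond=0.0000
(2,1): Delta=0.1890 Bond=-5.6659
(2,2): Delta=1.0000 Bond=-41.0952
V0=0.6863

Under the risk-neutral measure, an up-move has probability p* = (R−d)/(u−d) = 0.2558 and values discount at R = 1.05.
Payoff layer (t=3): V(3,0)=0.0000, V(3,1)=0.0000, V(3,2)=2.7214, V(3,3)=23.7052
Node (2,0) S=22.9736: V=(p*·0.0000+(1−p*)·0.0000)/1.05=0.0000; Δ=(0.0000−0.0000)/(31.4738−21.5952)=0.0000; B=V−Δ·S=0.0000
Node (2,1) S=33.4828: V=(p*·2.7214+(1−p*)·0.0000)/1.05=0.6630; Δ=(2.7214−0.0000)/(45.8714−31.4738)=0.1890; B=V−Δ·S=-5.6659
Node (2,2) S=48.7994: V=(p*·23.7052+(1−p*)·2.7214)/1.05=7.7042; Δ=(23.7052−2.7214)/(66.8552−45.8714)=1.0000; B=V−Δ·S=-41.0952
Node (1,0) S=24.4400: V=(p*·0.6630+(1−p*)·0.0000)/1.05=0.1615; Δ=(0.6630−0.0000)/(33.4828−22.9736)=0.0631; B=V−Δ·S=-1.3804
Node (1,1) S=35.6200: V=(p*·7.7042+(1−p*)·0.6630)/1.05=2.3469; Δ=(7.7042−0.6630)/(48.7994−33.4828)=0.4597; B=V−Δ·S=-14.0278
Node (0,0) S=26.0000: V=(p*·2.3469+(1−p*)·0.1615)/1.05=0.6863; Δ=(2.3469−0.1615)/(35.6200−24.4400)=0.1955; B=V−Δ·S=-4.3960
Each (Δ,B) replicates both successor values, so the strategy is self-financing and V0 is arbitrage-free.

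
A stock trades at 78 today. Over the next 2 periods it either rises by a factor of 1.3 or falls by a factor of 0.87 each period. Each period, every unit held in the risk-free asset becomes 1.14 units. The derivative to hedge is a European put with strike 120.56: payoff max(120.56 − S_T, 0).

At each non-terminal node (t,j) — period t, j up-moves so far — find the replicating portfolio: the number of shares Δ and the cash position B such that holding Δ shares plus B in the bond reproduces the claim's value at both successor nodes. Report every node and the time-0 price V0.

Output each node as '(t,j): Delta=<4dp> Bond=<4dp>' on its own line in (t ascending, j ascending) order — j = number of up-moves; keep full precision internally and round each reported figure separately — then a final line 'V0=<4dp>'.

(0,0): Delta=-0.8151 Bond=81.7599
(1,0): Delta=-1.0000 Bond=105.7544
(1,1): Delta=-0.7418 Bond=85.7703
V0=18.1830

The replicating-portfolio and risk-neutral prices coincide; use p* = (1.14−0.87)/(1.3−0.87) = 0.6279 for the latter.
Terminal payoffs: V(2,0)=61.5218, V(2,1)=32.3420, V(2,2)=0.0000
(1,0): S=67.8600. Δ = (V_up−V_dn)/(S_up−S_dn) = (32.3420−61.5218)/(88.2180−59.0382) = -1.0000. V = [p*·32.3420 + (1−p*)·61.5218]/1.14 = 37.8944. B = V − Δ·S = 105.7544.
(1,1): S=101.4000. Δ = (V_up−V_dn)/(S_up−S_dn) = (0.0000−32.3420)/(131.8200−88.2180) = -0.7418. V = [p*·0.0000 + (1−p*)·32.3420]/1.14 = 10.5563. B = V − Δ·S = 85.7703.
(0,0): S=78.0000. Δ = (V_up−V_dn)/(S_up−S_dn) = (10.5563−37.8944)/(101.4000−67.8600) = -0.8151. V = [p*·10.5563 + (1−p*)·37.8944]/1.14 = 18.1830. B = V − Δ·S = 81.7599.
Root portfolio cost Δ·78+B reproduces V0=18.1830.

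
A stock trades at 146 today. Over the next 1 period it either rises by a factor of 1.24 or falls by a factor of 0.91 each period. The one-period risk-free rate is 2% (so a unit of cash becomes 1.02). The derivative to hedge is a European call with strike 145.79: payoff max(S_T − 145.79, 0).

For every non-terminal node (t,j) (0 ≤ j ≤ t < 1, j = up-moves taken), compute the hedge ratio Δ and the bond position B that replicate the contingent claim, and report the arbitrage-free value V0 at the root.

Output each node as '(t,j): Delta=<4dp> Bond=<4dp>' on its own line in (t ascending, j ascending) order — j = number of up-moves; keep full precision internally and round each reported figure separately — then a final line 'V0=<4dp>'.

(0,0): Delta=0.7316 Bond=-95.2986
V0=11.5196

Under the risk-neutral measure, an up-move has probability p* = (R−d)/(u−d) = 0.3333 and values discount at R = 1.02.
Payoff layer (t=1): V(1,0)=0.0000, V(1,1)=35.2500
Node (0,0) S=146.0000: V=(p*·35.2500+(1−p*)·0.0000)/1.02=11.5196; Δ=(35.2500−0.0000)/(181.0400−132.8600)=0.7316; B=V−Δ·S=-95.2986
Root portfolio cost Δ·146+B reproduces V0=11.5196.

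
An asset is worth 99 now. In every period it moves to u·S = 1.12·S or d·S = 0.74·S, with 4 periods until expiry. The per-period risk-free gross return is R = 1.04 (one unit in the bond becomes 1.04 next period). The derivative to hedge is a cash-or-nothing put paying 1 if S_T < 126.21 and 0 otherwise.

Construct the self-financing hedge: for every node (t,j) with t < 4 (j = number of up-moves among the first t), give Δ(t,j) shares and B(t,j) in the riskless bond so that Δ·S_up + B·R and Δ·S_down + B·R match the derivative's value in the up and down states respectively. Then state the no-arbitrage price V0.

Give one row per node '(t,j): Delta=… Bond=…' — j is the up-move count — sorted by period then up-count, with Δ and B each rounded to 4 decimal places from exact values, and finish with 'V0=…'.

(0,0): Delta=-0.0116 Bond=1.6739
(1,0): Delta=0.0000 Bond=0.8890
(1,1): Delta=-0.0137 Bond=1.9680
(2,0): Delta=0.0000 Bond=0.9246
(2,1): Delta=0.0000 Bond=0.9246
(2,2): Delta=-0.0161 Bond=2.3460
(3,0): Delta=0.0000 Bond=0.9615
(3,1): Delta=0.0000 Bond=0.9615
(3,2): Delta=0.0000 Bond=0.9615
(3,3): Delta=-0.0189 Bond=2.8340
V0=0.5227

Risk-neutral probability p* = (R−d)/(u−d) = (1.04−0.74)/(1.12−0.74) = 0.7895.
Terminal payoffs: V(4,0)=1.0000, V(4,1)=1.0000, V(4,2)=1.0000, V(4,3)=1.0000, V(4,4)=0.0000
Node (3,0) S=40.1172: V=(p*·1.0000+(1−p*)·1.0000)/1.04=0.9615; Δ=(1.0000−1.0000)/(44.9312−29.6867)=0.0000; B=V−Δ·S=0.9615
Node (3,1) S=60.7179: V=(p*·1.0000+(1−p*)·1.0000)/1.04=0.9615; Δ=(1.0000−1.0000)/(68.0040−44.9312)=0.0000; B=V−Δ·S=0.9615
Node (3,2) S=91.8973: V=(p*·1.0000+(1−p*)·1.0000)/1.04=0.9615; Δ=(1.0000−1.0000)/(102.9250−68.0040)=0.0000; B=V−Δ·S=0.9615
Node (3,3) S=139.0879: V=(p*·0.0000+(1−p*)·1.0000)/1.04=0.2024; Δ=(0.0000−1.0000)/(155.7784−102.9250)=-0.0189; B=V−Δ·S=2.8340
Node (2,0) S=54.2124: V=(p*·0.9615+(1−p*)·0.9615)/1.04=0.9246; Δ=(0.9615−0.9615)/(60.7179−40.1172)=0.0000; B=V−Δ·S=0.9246
Node (2,1) S=82.0512: V=(p*·0.9615+(1−p*)·0.9615)/1.04=0.9246; Δ=(0.9615−0.9615)/(91.8973−60.7179)=0.0000; B=V−Δ·S=0.9246
Node (2,2) S=124.1856: V=(p*·0.2024+(1−p*)·0.9615)/1.04=0.3483; Δ=(0.2024−0.9615)/(139.0879−91.8973)=-0.0161; B=V−Δ·S=2.3460
Node (1,0) S=73.2600: V=(p*·0.9246+(1−p*)·0.9246)/1.04=0.8890; Δ=(0.9246−0.9246)/(82.0512−54.2124)=0.0000; B=V−Δ·S=0.8890
Node (1,1) S=110.8800: V=(p*·0.3483+(1−p*)·0.9246)/1.04=0.4516; Δ=(0.3483−0.9246)/(124.1856−82.0512)=-0.0137; B=V−Δ·S=1.9680
Node (0,0) S=99.0000: V=(p*·0.4516+(1−p*)·0.8890)/1.04=0.5227; Δ=(0.4516−0.8890)/(110.8800−73.2600)=-0.0116; B=V−Δ·S=1.6739
Each (Δ,B) replicates both successor values, so the strategy is self-financing and V0 is arbitrage-free.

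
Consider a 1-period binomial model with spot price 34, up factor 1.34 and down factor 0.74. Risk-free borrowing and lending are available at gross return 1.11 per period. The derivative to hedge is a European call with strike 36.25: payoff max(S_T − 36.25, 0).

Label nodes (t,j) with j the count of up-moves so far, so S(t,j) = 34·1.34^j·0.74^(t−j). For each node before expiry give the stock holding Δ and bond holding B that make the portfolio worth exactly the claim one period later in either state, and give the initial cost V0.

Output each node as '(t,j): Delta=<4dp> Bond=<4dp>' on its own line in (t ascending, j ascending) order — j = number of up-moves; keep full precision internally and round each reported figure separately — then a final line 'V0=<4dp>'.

Under the risk-neutral measure, an up-move has probability p* = (R−d)/(u−d) = 0.6167 and values discount at R = 1.11.
Payoff layer (t=1): V(1,0)=0.0000, V(1,1)=9.3100
(0,0): S=34.0000. Δ = (V_up−V_dn)/(S_up−S_dn) = (9.3100−0.0000)/(45.5600−25.1600) = 0.4564. V = [p*·9.3100 + (1−p*)·0.0000]/1.11 = 5.1722. B = V − Δ·S = -10.3444.
Check: Δ(0,0)·S0 + B(0,0) = 5.1722 = V0.

(0,0): Delta=0.4564 Bond=-10.3444
V0=5.1722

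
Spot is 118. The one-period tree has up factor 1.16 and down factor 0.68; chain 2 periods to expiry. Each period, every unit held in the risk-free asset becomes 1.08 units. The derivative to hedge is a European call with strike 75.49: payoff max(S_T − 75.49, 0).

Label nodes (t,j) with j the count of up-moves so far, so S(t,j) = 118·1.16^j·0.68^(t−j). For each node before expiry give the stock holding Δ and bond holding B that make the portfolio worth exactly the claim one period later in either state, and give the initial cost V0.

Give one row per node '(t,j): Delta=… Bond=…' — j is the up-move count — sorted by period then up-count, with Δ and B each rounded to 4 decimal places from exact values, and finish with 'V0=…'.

Under the risk-neutral measure, an up-move has probability p* = (R−d)/(u−d) = 0.8333 and values discount at R = 1.08.
At expiry t=2: V(2,0)=0.0000, V(2,1)=17.5884, V(2,2)=83.2908
  t=1,j=0: stock 80.2400 → up 93.0784 (V=17.5884), down 54.5632 (V=0.0000). Price 13.5713; hedge Δ=0.4567, bond B=-23.0712.
  t=1,j=1: stock 136.8800 → up 158.7808 (V=83.2908), down 93.0784 (V=17.5884). Price 66.9819; hedge Δ=1.0000, bond B=-69.8981.
  t=0,j=0: stock 118.0000 → up 136.8800 (V=66.9819), down 80.2400 (V=13.5713). Price 53.7779; hedge Δ=0.9430, bond B=-57.4941.
Self-financing check: at every node Δ·S+B equals the discounted successor values.

(0,0): Delta=0.9430 Bond=-57.4941
(1,0): Delta=0.4567 Bond=-23.0712
(1,1): Delta=1.0000 Bond=-69.8981
V0=53.7779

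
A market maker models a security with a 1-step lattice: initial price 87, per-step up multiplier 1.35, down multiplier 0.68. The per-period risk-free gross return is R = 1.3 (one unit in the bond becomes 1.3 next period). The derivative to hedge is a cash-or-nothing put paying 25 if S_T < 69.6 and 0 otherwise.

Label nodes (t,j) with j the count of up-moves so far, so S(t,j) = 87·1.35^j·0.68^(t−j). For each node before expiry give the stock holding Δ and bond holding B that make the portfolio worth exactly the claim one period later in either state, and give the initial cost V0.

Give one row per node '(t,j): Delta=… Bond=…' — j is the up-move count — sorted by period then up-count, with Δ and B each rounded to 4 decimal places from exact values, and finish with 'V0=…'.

No-arbitrage ⇒ martingale measure with p* = (R−d)/(u−d) = 0.9254.
Terminal payoffs: V(1,0)=25.0000, V(1,1)=0.0000
(0,0): S=87.0000. Δ = (V_up−V_dn)/(S_up−S_dn) = (0.0000−25.0000)/(117.4500−59.1600) = -0.4289. V = [p*·0.0000 + (1−p*)·25.0000]/1.3 = 1.4351. B = V − Δ·S = 38.7486.
Each (Δ,B) replicates both successor values, so the strategy is self-financing and V0 is arbitrage-free.

(0,0): Delta=-0.4289 Bond=38.7486
V0=1.4351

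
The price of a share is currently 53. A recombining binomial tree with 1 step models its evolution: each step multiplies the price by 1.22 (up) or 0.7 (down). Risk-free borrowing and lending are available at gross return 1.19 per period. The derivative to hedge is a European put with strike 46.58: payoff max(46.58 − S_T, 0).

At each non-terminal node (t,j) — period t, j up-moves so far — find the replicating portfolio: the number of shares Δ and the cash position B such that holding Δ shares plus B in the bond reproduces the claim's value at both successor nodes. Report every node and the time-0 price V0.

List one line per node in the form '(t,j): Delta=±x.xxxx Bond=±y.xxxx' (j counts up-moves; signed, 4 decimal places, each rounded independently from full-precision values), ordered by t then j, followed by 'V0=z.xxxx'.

The replicating-portfolio and risk-neutral prices coincide; use p* = (1.19−0.7)/(1.22−0.7) = 0.9423 for the latter.
Terminal payoffs: V(1,0)=9.4800, V(1,1)=0.0000
Node (0,0) S=53.0000: V=(p*·0.0000+(1−p*)·9.4800)/1.19=0.4596; Δ=(0.0000−9.4800)/(64.6600−37.1000)=-0.3440; B=V−Δ·S=18.6904
The time-0 hedge costs 0.4596, which is the no-arbitrage price.

(0,0): Delta=-0.3440 Bond=18.6904
V0=0.4596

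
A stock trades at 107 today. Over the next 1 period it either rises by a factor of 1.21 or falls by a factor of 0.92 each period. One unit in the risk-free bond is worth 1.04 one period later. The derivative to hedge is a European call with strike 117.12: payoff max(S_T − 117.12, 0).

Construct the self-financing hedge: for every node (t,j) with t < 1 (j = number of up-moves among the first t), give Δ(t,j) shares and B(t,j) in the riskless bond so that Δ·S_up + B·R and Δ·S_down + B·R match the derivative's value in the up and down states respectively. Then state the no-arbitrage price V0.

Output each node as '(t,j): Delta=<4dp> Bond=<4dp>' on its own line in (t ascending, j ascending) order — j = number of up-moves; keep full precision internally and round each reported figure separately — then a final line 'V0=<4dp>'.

No-arbitrage ⇒ martingale measure with p* = (R−d)/(u−d) = 0.4138.
At expiry t=1: V(1,0)=0.0000, V(1,1)=12.3500
Node (0,0) S=107.0000: V=(p*·12.3500+(1−p*)·0.0000)/1.04=4.9138; Δ=(12.3500−0.0000)/(129.4700−98.4400)=0.3980; B=V−Δ·S=-37.6724
Self-financing check: at every node Δ·S+B equals the discounted successor values.

(0,0): Delta=0.3980 Bond=-37.6724
V0=4.9138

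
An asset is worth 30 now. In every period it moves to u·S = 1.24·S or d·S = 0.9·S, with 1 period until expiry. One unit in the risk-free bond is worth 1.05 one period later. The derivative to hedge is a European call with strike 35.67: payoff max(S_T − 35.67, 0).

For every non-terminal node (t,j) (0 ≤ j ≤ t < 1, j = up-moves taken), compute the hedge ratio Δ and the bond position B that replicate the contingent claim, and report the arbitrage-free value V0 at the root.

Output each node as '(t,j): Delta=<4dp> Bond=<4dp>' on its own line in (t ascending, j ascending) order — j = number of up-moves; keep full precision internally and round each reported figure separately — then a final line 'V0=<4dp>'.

Since d<R<u, set p* = (R−d)/(u−d) = 0.4412; price each node as the discounted p*-expectation of its children.
At expiry t=1: V(1,0)=0.0000, V(1,1)=1.5300
  t=0,j=0: stock 30.0000 → up 37.2000 (V=1.5300), down 27.0000 (V=0.0000). Price 0.6429; hedge Δ=0.1500, bond B=-3.8571.
The time-0 hedge costs 0.6429, which is the no-arbitrage price.

(0,0): Delta=0.1500 Bond=-3.8571
V0=0.6429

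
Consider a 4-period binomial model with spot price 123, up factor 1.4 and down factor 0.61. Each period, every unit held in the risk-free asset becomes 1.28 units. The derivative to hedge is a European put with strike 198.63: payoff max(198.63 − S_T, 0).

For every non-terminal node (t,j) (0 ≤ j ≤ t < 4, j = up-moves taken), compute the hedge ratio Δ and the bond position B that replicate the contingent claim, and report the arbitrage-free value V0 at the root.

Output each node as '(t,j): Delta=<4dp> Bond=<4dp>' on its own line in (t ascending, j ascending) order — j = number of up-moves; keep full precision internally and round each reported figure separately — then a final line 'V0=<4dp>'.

(0,0): Delta=-0.1902 Bond=28.1731
(1,0): Delta=-0.9463 Bond=92.7935
(1,1): Delta=-0.1312 Bond=25.9006
(2,0): Delta=-1.0000 Bond=121.2341
(2,1): Delta=-0.9421 Bond=118.3354
(2,2): Delta=-0.0679 Bond=17.8961
(3,0): Delta=-1.0000 Bond=155.1797
(3,1): Delta=-1.0000 Bond=155.1797
(3,2): Delta=-0.9376 Bond=150.8048
(3,3): Delta=0.0000 Bond=0.0000
V0=4.7832

Under the risk-neutral measure, an up-move has probability p* = (R−d)/(u−d) = 0.8481 and values discount at R = 1.28.
At expiry t=4: V(4,0)=181.5996, V(4,1)=159.5439, V(4,2)=108.9241, V(4,3)=0.0000, V(4,4)=0.0000
  t=3,j=0: stock 27.9187 → up 39.0861 (V=159.5439), down 17.0304 (V=181.5996). Price 127.2610; hedge Δ=-1.0000, bond B=155.1797.
  t=3,j=1: stock 64.0756 → up 89.7059 (V=108.9241), down 39.0861 (V=159.5439). Price 91.1041; hedge Δ=-1.0000, bond B=155.1797.
  t=3,j=2: stock 147.0588 → up 205.8823 (V=0.0000), down 89.7059 (V=108.9241). Price 12.9261; hedge Δ=-0.9376, bond B=150.8048.
  t=3,j=3: stock 337.5120 → up 472.5168 (V=0.0000), down 205.8823 (V=0.0000). Price 0.0000; hedge Δ=0.0000, bond B=0.0000.
  t=2,j=0: stock 45.7683 → up 64.0756 (V=91.1041), down 27.9187 (V=127.2610). Price 75.4658; hedge Δ=-1.0000, bond B=121.2341.
  t=2,j=1: stock 105.0420 → up 147.0588 (V=12.9261), down 64.0756 (V=91.1041). Price 19.3760; hedge Δ=-0.9421, bond B=118.3354.
  t=2,j=2: stock 241.0800 → up 337.5120 (V=0.0000), down 147.0588 (V=12.9261). Price 1.5340; hedge Δ=-0.0679, bond B=17.8961.
  t=1,j=0: stock 75.0300 → up 105.0420 (V=19.3760), down 45.7683 (V=75.4658). Price 21.7937; hedge Δ=-0.9463, bond B=92.7935.
  t=1,j=1: stock 172.2000 → up 241.0800 (V=1.5340), down 105.0420 (V=19.3760). Price 3.3157; hedge Δ=-0.1312, bond B=25.9006.
  t=0,j=0: stock 123.0000 → up 172.2000 (V=3.3157), down 75.0300 (V=21.7937). Price 4.7832; hedge Δ=-0.1902, bond B=28.1731.
Check: Δ(0,0)·S0 + B(0,0) = 4.7832 = V0.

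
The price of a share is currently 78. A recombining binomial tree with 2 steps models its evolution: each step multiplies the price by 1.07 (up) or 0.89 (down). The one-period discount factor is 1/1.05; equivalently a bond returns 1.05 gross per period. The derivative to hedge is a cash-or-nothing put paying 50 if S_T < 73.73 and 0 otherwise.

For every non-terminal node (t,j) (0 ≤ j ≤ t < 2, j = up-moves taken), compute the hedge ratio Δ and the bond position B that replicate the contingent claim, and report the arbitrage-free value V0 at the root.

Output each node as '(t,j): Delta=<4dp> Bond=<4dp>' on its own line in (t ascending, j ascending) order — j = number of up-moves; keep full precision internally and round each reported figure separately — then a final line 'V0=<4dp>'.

No-arbitrage ⇒ martingale measure with p* = (R−d)/(u−d) = 0.8889.
Terminal values V(2,·): V(2,0)=50.0000, V(2,1)=0.0000, V(2,2)=0.0000
(1,0): S=69.4200. Δ = (V_up−V_dn)/(S_up−S_dn) = (0.0000−50.0000)/(74.2794−61.7838) = -4.0014. V = [p*·0.0000 + (1−p*)·50.0000]/1.05 = 5.2910. B = V − Δ·S = 283.0688.
(1,1): S=83.4600. Δ = (V_up−V_dn)/(S_up−S_dn) = (0.0000−0.0000)/(89.3022−74.2794) = 0.0000. V = [p*·0.0000 + (1−p*)·0.0000]/1.05 = 0.0000. B = V − Δ·S = 0.0000.
(0,0): S=78.0000. Δ = (V_up−V_dn)/(S_up−S_dn) = (0.0000−5.2910)/(83.4600−69.4200) = -0.3769. V = [p*·0.0000 + (1−p*)·5.2910]/1.05 = 0.5599. B = V − Δ·S = 29.9544.
Check: Δ(0,0)·S0 + B(0,0) = 0.5599 = V0.

(0,0): Delta=-0.3769 Bond=29.9544
(1,0): Delta=-4.0014 Bond=283.0688
(1,1): Delta=0.0000 Bond=0.0000
V0=0.5599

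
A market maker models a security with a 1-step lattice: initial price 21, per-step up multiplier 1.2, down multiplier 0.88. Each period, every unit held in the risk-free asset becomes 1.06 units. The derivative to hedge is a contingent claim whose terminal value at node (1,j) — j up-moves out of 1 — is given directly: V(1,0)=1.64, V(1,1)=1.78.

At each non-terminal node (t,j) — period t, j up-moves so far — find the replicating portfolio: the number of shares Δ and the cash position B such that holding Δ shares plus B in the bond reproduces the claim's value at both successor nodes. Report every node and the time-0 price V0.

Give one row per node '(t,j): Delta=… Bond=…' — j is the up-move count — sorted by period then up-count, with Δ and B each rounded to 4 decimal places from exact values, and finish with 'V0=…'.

(0,0): Delta=0.0208 Bond=1.1840
V0=1.6215

No-arbitrage ⇒ martingale measure with p* = (R−d)/(u−d) = 0.5625.
At expiry t=1: V(1,0)=1.6400, V(1,1)=1.7800
(0,0): S=21.0000. Δ = (V_up−V_dn)/(S_up−S_dn) = (1.7800−1.6400)/(25.2000−18.4800) = 0.0208. V = [p*·1.7800 + (1−p*)·1.6400]/1.06 = 1.6215. B = V − Δ·S = 1.1840.
Check: Δ(0,0)·S0 + B(0,0) = 1.6215 = V0.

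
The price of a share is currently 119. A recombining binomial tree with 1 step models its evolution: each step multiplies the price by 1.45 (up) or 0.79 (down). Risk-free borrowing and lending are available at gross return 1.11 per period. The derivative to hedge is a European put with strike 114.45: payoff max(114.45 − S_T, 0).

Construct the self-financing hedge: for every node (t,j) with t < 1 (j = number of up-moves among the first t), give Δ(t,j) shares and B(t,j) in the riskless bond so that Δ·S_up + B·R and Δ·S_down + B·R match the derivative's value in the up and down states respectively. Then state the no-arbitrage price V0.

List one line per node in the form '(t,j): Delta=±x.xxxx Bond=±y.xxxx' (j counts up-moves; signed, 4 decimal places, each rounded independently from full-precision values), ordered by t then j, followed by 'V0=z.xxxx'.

Since d<R<u, set p* = (R−d)/(u−d) = 0.4848; price each node as the discounted p*-expectation of its children.
Terminal values V(1,·): V(1,0)=20.4400, V(1,1)=0.0000
  t=0,j=0: stock 119.0000 → up 172.5500 (V=0.0000), down 94.0100 (V=20.4400). Price 9.4862; hedge Δ=-0.2602, bond B=40.4559.
Each (Δ,B) replicates both successor values, so the strategy is self-financing and V0 is arbitrage-free.

(0,0): Delta=-0.2602 Bond=40.4559
V0=9.4862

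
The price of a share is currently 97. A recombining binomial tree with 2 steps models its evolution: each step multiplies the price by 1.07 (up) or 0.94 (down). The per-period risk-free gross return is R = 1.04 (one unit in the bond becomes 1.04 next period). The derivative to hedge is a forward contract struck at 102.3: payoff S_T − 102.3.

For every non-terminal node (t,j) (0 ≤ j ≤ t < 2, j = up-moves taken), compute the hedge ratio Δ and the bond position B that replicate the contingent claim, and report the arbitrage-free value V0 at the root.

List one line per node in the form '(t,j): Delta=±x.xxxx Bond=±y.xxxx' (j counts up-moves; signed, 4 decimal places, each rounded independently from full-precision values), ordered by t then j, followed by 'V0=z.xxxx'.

Under the risk-neutral measure, an up-move has probability p* = (R−d)/(u−d) = 0.7692 and values discount at R = 1.04.
Terminal values V(2,·): V(2,0)=-16.5908, V(2,1)=-4.7374, V(2,2)=8.7553
(1,0): S=91.1800. Δ = (V_up−V_dn)/(S_up−S_dn) = (-4.7374−-16.5908)/(97.5626−85.7092) = 1.0000. V = [p*·-4.7374 + (1−p*)·-16.5908]/1.04 = -7.1854. B = V − Δ·S = -98.3654.
(1,1): S=103.7900. Δ = (V_up−V_dn)/(S_up−S_dn) = (8.7553−-4.7374)/(111.0553−97.5626) = 1.0000. V = [p*·8.7553 + (1−p*)·-4.7374]/1.04 = 5.4246. B = V − Δ·S = -98.3654.
(0,0): S=97.0000. Δ = (V_up−V_dn)/(S_up−S_dn) = (5.4246−-7.1854)/(103.7900−91.1800) = 1.0000. V = [p*·5.4246 + (1−p*)·-7.1854]/1.04 = 2.4179. B = V − Δ·S = -94.5821.
Each (Δ,B) replicates both successor values, so the strategy is self-financing and V0 is arbitrage-free.

(0,0): Delta=1.0000 Bond=-94.5821
(1,0): Delta=1.0000 Bond=-98.3654
(1,1): Delta=1.0000 Bond=-98.3654
V0=2.4179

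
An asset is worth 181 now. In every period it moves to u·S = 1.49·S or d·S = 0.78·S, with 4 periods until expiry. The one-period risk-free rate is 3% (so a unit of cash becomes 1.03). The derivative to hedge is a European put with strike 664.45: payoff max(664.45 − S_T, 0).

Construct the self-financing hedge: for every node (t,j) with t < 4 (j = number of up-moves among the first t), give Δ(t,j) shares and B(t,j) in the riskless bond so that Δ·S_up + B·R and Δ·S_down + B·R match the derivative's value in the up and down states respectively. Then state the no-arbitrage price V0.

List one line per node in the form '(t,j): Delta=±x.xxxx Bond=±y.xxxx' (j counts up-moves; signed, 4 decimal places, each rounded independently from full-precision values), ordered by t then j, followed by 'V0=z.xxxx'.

(0,0): Delta=-0.9292 Bond=580.6537
(1,0): Delta=-1.0000 Bond=608.0659
(1,1): Delta=-0.8610 Bond=579.6870
(2,0): Delta=-1.0000 Bond=626.3079
(2,1): Delta=-1.0000 Bond=626.3079
(2,2): Delta=-0.7272 Bond=543.2940
(3,0): Delta=-1.0000 Bond=645.0971
(3,1): Delta=-1.0000 Bond=645.0971
(3,2): Delta=-1.0000 Bond=645.0971
(3,3): Delta=-0.4644 Bond=402.2649
V0=412.4647

No-arbitrage ⇒ martingale measure with p* = (R−d)/(u−d) = 0.3521.
At expiry t=4: V(4,0)=597.4527, V(4,1)=536.4681, V(4,2)=419.9717, V(4,3)=197.4338, V(4,4)=0.0000
Node (3,0) S=85.8939: V=(p*·536.4681+(1−p*)·597.4527)/1.03=559.2032; Δ=(536.4681−597.4527)/(127.9819−66.9973)=-1.0000; B=V−Δ·S=645.0971
Node (3,1) S=164.0794: V=(p*·419.9717+(1−p*)·536.4681)/1.03=481.0177; Δ=(419.9717−536.4681)/(244.4783−127.9819)=-1.0000; B=V−Δ·S=645.0971
Node (3,2) S=313.4337: V=(p*·197.4338+(1−p*)·419.9717)/1.03=331.6634; Δ=(197.4338−419.9717)/(467.0162−244.4783)=-1.0000; B=V−Δ·S=645.0971
Node (3,3) S=598.7388: V=(p*·0.0000+(1−p*)·197.4338)/1.03=124.1892; Δ=(0.0000−197.4338)/(892.1208−467.0162)=-0.4644; B=V−Δ·S=402.2649
Node (2,0) S=110.1204: V=(p*·481.0177+(1−p*)·559.2032)/1.03=516.1875; Δ=(481.0177−559.2032)/(164.0794−85.8939)=-1.0000; B=V−Δ·S=626.3079
Node (2,1) S=210.3582: V=(p*·331.6634+(1−p*)·481.0177)/1.03=415.9497; Δ=(331.6634−481.0177)/(313.4337−164.0794)=-1.0000; B=V−Δ·S=626.3079
Node (2,2) S=401.8381: V=(p*·124.1892+(1−p*)·331.6634)/1.03=251.0768; Δ=(124.1892−331.6634)/(598.7388−313.4337)=-0.7272; B=V−Δ·S=543.2940
Node (1,0) S=141.1800: V=(p*·415.9497+(1−p*)·516.1875)/1.03=466.8859; Δ=(415.9497−516.1875)/(210.3582−110.1204)=-1.0000; B=V−Δ·S=608.0659
Node (1,1) S=269.6900: V=(p*·251.0768+(1−p*)·415.9497)/1.03=347.4717; Δ=(251.0768−415.9497)/(401.8381−210.3582)=-0.8610; B=V−Δ·S=579.6870
Node (0,0) S=181.0000: V=(p*·347.4717+(1−p*)·466.8859)/1.03=412.4647; Δ=(347.4717−466.8859)/(269.6900−141.1800)=-0.9292; B=V−Δ·S=580.6537
Self-financing check: at every node Δ·S+B equals the discounted successor values.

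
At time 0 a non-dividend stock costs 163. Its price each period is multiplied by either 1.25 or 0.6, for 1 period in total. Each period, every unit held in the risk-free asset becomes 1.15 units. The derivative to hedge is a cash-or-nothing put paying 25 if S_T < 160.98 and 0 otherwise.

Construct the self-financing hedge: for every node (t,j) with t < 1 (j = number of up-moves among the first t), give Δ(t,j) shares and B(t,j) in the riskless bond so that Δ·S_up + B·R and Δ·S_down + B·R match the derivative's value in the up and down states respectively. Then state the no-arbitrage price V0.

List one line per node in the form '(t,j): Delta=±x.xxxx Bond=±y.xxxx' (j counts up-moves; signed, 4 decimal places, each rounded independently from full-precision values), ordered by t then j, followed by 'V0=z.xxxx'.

(0,0): Delta=-0.2360 Bond=41.8060
V0=3.3445

The replicating-portfolio and risk-neutral prices coincide; use p* = (1.15−0.6)/(1.25−0.6) = 0.8462 for the latter.
Terminal payoffs: V(1,0)=25.0000, V(1,1)=0.0000
Node (0,0) S=163.0000: V=(p*·0.0000+(1−p*)·25.0000)/1.15=3.3445; Δ=(0.0000−25.0000)/(203.7500−97.8000)=-0.2360; B=V−Δ·S=41.8060
Self-financing check: at every node Δ·S+B equals the discounted successor values.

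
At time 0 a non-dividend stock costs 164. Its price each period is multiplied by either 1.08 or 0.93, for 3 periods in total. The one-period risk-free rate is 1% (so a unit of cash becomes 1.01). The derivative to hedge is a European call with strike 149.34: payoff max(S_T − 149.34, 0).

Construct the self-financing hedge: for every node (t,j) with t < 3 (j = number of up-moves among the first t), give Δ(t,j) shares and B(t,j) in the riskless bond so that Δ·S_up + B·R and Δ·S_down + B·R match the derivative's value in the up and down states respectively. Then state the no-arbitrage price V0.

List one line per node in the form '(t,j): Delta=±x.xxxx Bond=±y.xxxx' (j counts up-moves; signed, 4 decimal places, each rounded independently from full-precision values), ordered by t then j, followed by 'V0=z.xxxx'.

The replicating-portfolio and risk-neutral prices coincide; use p* = (1.01−0.93)/(1.08−0.93) = 0.5333 for the latter.
Terminal values V(3,·): V(3,0)=0.0000, V(3,1)=3.8511, V(3,2)=28.5593, V(3,3)=57.2528
  t=2,j=0: stock 141.8436 → up 153.1911 (V=3.8511), down 131.9145 (V=0.0000). Price 2.0336; hedge Δ=0.1810, bond B=-23.6403.
  t=2,j=1: stock 164.7216 → up 177.8993 (V=28.5593), down 153.1911 (V=3.8511). Price 16.8602; hedge Δ=1.0000, bond B=-147.8614.
  t=2,j=2: stock 191.2896 → up 206.5928 (V=57.2528), down 177.8993 (V=28.5593). Price 43.4282; hedge Δ=1.0000, bond B=-147.8614.
  t=1,j=0: stock 152.5200 → up 164.7216 (V=16.8602), down 141.8436 (V=2.0336). Price 9.8427; hedge Δ=0.6481, bond B=-89.0016.
  t=1,j=1: stock 177.1200 → up 191.2896 (V=43.4282), down 164.7216 (V=16.8602). Price 30.7226; hedge Δ=1.0000, bond B=-146.3974.
  t=0,j=0: stock 164.0000 → up 177.1200 (V=30.7226), down 152.5200 (V=9.8427). Price 20.7709; hedge Δ=0.8488, bond B=-118.4284.
Each (Δ,B) replicates both successor values, so the strategy is self-financing and V0 is arbitrage-free.

(0,0): Delta=0.8488 Bond=-118.4284
(1,0): Delta=0.6481 Bond=-89.0016
(1,1): Delta=1.0000 Bond=-146.3974
(2,0): Delta=0.1810 Bond=-23.6403
(2,1): Delta=1.0000 Bond=-147.8614
(2,2): Delta=1.0000 Bond=-147.8614
V0=20.7709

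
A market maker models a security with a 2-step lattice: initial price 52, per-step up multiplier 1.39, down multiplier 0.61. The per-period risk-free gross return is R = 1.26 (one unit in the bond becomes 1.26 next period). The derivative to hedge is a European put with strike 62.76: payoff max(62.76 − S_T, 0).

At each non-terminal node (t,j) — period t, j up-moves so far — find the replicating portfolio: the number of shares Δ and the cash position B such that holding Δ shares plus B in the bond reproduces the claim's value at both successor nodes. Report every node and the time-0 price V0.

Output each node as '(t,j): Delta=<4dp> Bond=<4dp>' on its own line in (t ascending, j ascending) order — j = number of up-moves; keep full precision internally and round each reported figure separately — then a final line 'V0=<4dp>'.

(0,0): Delta=-0.3851 Bond=24.0518
(1,0): Delta=-1.0000 Bond=49.8095
(1,1): Delta=-0.3311 Bond=26.4043
V0=4.0260

No-arbitrage ⇒ martingale measure with p* = (R−d)/(u−d) = 0.8333.
At expiry t=2: V(2,0)=43.4108, V(2,1)=18.6692, V(2,2)=0.0000
  t=1,j=0: stock 31.7200 → up 44.0908 (V=18.6692), down 19.3492 (V=43.4108). Price 18.0895; hedge Δ=-1.0000, bond B=49.8095.
  t=1,j=1: stock 72.2800 → up 100.4692 (V=0.0000), down 44.0908 (V=18.6692). Price 2.4695; hedge Δ=-0.3311, bond B=26.4043.
  t=0,j=0: stock 52.0000 → up 72.2800 (V=2.4695), down 31.7200 (V=18.0895). Price 4.0260; hedge Δ=-0.3851, bond B=24.0518.
Check: Δ(0,0)·S0 + B(0,0) = 4.0260 = V0.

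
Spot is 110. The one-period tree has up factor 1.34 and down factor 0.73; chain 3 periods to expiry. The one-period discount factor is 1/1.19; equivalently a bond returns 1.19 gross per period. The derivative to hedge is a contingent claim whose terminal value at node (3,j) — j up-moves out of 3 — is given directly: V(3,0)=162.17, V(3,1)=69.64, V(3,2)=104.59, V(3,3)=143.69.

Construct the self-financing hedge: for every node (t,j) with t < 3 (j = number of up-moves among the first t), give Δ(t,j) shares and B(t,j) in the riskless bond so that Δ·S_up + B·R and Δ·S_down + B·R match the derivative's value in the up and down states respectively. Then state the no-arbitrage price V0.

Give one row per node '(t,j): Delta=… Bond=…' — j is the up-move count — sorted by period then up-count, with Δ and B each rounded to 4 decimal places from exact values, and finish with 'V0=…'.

(0,0): Delta=0.3115 Bond=35.4181
(1,0): Delta=0.0618 Bond=62.2005
(1,1): Delta=0.3559 Bond=35.6085
(2,0): Delta=-2.5877 Bond=229.3299
(2,1): Delta=0.5325 Bond=23.3736
(2,2): Delta=0.3245 Bond=48.5699
V0=69.6862

Under the risk-neutral measure, an up-move has probability p* = (R−d)/(u−d) = 0.7541 and values discount at R = 1.19.
Terminal values V(3,·): V(3,0)=162.1700, V(3,1)=69.6400, V(3,2)=104.5900, V(3,3)=143.6900
  t=2,j=0: stock 58.6190 → up 78.5495 (V=69.6400), down 42.7919 (V=162.1700). Price 77.6414; hedge Δ=-2.5877, bond B=229.3299.
  t=2,j=1: stock 107.6020 → up 144.1867 (V=104.5900), down 78.5495 (V=69.6400). Price 80.6687; hedge Δ=0.5325, bond B=23.3736.
  t=2,j=2: stock 197.5160 → up 264.6714 (V=143.6900), down 144.1867 (V=104.5900). Price 112.6683; hedge Δ=0.3245, bond B=48.5699.
  t=1,j=0: stock 80.3000 → up 107.6020 (V=80.6687), down 58.6190 (V=77.6414). Price 67.1633; hedge Δ=0.0618, bond B=62.2005.
  t=1,j=1: stock 147.4000 → up 197.5160 (V=112.6683), down 107.6020 (V=80.6687). Price 88.0668; hedge Δ=0.3559, bond B=35.6085.
  t=0,j=0: stock 110.0000 → up 147.4000 (V=88.0668), down 80.3000 (V=67.1633). Price 69.6862; hedge Δ=0.3115, bond B=35.4181.
Check: Δ(0,0)·S0 + B(0,0) = 69.6862 = V0.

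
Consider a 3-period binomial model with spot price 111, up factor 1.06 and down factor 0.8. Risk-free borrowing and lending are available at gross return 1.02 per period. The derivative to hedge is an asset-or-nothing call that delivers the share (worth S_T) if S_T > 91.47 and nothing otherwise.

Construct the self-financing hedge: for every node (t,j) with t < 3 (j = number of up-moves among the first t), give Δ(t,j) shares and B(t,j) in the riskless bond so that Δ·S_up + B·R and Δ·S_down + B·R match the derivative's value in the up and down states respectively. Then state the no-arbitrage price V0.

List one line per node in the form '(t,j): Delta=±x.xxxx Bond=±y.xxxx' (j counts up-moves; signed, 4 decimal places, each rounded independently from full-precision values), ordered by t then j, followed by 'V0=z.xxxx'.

(0,0): Delta=1.6384 Bond=-75.3194
(1,0): Delta=3.5850 Bond=-249.6838
(1,1): Delta=1.3713 Bond=-45.3971
(2,0): Delta=0.0000 Bond=0.0000
(2,1): Delta=4.0769 Bond=-300.9824
(2,2): Delta=1.0000 Bond=0.0000
V0=106.5416

Under the risk-neutral measure, an up-move has probability p* = (R−d)/(u−d) = 0.8462 and values discount at R = 1.02.
Terminal payoffs: V(3,0)=0.0000, V(3,1)=0.0000, V(3,2)=99.7757, V(3,3)=132.2028
(2,0): S=71.0400. Δ = (V_up−V_dn)/(S_up−S_dn) = (0.0000−0.0000)/(75.3024−56.8320) = 0.0000. V = [p*·0.0000 + (1−p*)·0.0000]/1.02 = 0.0000. B = V − Δ·S = 0.0000.
(2,1): S=94.1280. Δ = (V_up−V_dn)/(S_up−S_dn) = (99.7757−0.0000)/(99.7757−75.3024) = 4.0769. V = [p*·99.7757 + (1−p*)·0.0000]/1.02 = 82.7702. B = V − Δ·S = -300.9824.
(2,2): S=124.7196. Δ = (V_up−V_dn)/(S_up−S_dn) = (132.2028−99.7757)/(132.2028−99.7757) = 1.0000. V = [p*·132.2028 + (1−p*)·99.7757]/1.02 = 124.7196. B = V − Δ·S = 0.0000.
(1,0): S=88.8000. Δ = (V_up−V_dn)/(S_up−S_dn) = (82.7702−0.0000)/(94.1280−71.0400) = 3.5850. V = [p*·82.7702 + (1−p*)·0.0000]/1.02 = 68.6630. B = V − Δ·S = -249.6838.
(1,1): S=117.6600. Δ = (V_up−V_dn)/(S_up−S_dn) = (124.7196−82.7702)/(124.7196−94.1280) = 1.3713. V = [p*·124.7196 + (1−p*)·82.7702]/1.02 = 115.9469. B = V − Δ·S = -45.3971.
(0,0): S=111.0000. Δ = (V_up−V_dn)/(S_up−S_dn) = (115.9469−68.6630)/(117.6600−88.8000) = 1.6384. V = [p*·115.9469 + (1−p*)·68.6630]/1.02 = 106.5416. B = V − Δ·S = -75.3194.
Each (Δ,B) replicates both successor values, so the strategy is self-financing and V0 is arbitrage-free.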